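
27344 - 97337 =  - 69993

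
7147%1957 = 1276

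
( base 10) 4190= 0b1000001011110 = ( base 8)10136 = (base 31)4b5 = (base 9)5665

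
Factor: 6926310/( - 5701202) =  - 3^4*5^1*13^ ( - 1)*17^1*503^1* 219277^(-1 ) = -  3463155/2850601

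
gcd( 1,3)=1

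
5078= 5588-510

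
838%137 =16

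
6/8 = 3/4 =0.75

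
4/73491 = 4/73491=   0.00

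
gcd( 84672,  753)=3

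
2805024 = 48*58438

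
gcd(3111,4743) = 51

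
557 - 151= 406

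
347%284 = 63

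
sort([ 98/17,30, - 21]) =[ - 21, 98/17, 30 ] 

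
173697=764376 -590679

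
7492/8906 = 3746/4453= 0.84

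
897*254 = 227838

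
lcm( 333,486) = 17982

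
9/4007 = 9/4007 =0.00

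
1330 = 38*35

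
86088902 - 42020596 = 44068306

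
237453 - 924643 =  - 687190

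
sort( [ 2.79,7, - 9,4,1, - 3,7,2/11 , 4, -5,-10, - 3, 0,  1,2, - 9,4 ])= [ -10, - 9,-9 , - 5, - 3, - 3, 0, 2/11,1,1,2,2.79,4,4,4,7,7]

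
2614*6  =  15684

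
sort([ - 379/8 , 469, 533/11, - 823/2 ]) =[-823/2,-379/8, 533/11,469 ] 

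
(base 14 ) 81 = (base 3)11012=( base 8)161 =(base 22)53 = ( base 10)113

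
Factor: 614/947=2^1 *307^1*947^(  -  1)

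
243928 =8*30491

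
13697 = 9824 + 3873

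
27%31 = 27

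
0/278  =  0  =  0.00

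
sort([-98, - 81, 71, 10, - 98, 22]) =[-98, - 98, - 81, 10,22, 71]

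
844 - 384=460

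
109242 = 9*12138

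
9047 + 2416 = 11463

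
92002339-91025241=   977098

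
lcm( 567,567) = 567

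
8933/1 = 8933 =8933.00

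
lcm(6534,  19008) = 209088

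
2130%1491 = 639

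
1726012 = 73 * 23644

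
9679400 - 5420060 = 4259340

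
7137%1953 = 1278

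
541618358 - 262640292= 278978066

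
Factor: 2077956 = 2^2*3^2 * 197^1 * 293^1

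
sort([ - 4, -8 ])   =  [ - 8, - 4] 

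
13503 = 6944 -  - 6559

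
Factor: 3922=2^1*37^1*53^1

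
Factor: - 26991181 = -7^1*1069^1*3607^1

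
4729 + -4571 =158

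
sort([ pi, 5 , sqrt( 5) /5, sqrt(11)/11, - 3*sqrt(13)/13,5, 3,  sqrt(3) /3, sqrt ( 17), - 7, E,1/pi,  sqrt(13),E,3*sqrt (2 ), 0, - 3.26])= [ - 7,  -  3.26 ,  -  3*sqrt(13) /13,0, sqrt(11 ) /11, 1/pi, sqrt (5 )/5, sqrt(3)/3,E, E,3, pi, sqrt(13), sqrt(17 ),  3*sqrt(2), 5, 5] 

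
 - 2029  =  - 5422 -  - 3393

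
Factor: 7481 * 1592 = 11909752 = 2^3*199^1*7481^1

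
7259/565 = 12 + 479/565  =  12.85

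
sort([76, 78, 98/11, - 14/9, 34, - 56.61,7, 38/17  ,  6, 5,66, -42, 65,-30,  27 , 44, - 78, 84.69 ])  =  [ - 78, - 56.61,- 42,  -  30 , - 14/9, 38/17,  5,6, 7, 98/11,27,  34,  44,  65, 66, 76, 78,84.69 ] 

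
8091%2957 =2177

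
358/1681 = 358/1681 = 0.21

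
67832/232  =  8479/29  =  292.38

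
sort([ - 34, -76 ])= [ - 76,-34] 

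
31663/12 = 2638+7/12 =2638.58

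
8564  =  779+7785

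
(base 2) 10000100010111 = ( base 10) 8471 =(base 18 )182b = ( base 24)EGN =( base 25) ddl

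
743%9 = 5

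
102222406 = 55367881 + 46854525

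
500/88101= 500/88101 = 0.01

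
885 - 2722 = - 1837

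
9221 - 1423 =7798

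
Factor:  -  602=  - 2^1*7^1*43^1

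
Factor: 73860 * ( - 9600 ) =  - 2^9*3^2*5^3 * 1231^1=- 709056000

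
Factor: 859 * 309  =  265431= 3^1*103^1*859^1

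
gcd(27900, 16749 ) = 9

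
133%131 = 2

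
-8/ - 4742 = 4/2371 =0.00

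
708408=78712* 9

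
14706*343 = 5044158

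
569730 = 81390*7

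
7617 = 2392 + 5225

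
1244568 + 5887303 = 7131871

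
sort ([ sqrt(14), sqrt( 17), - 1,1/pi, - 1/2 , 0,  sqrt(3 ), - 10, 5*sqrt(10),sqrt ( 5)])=[ - 10, - 1,-1/2, 0,1/pi  ,  sqrt( 3),sqrt(5), sqrt(14), sqrt(17), 5*sqrt(10) ]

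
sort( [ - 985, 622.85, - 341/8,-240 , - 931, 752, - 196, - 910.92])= [ - 985 , - 931, - 910.92, - 240, - 196,-341/8,622.85, 752 ]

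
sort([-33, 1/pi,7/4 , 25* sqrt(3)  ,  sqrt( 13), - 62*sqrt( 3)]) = [ - 62*sqrt(3), - 33,1/pi,7/4,sqrt( 13 ), 25 *sqrt(3 )]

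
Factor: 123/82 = 2^( -1)*3^1  =  3/2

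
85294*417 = 35567598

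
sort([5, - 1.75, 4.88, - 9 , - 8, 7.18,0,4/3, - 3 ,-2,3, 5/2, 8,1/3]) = [ - 9, - 8,  -  3,  -  2, - 1.75, 0,  1/3, 4/3, 5/2, 3, 4.88,5 , 7.18, 8 ]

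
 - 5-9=  -  14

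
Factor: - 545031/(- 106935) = 181677/35645 = 3^1*5^ ( - 1)*23^1*2633^1*7129^(  -  1) 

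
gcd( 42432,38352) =816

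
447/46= 447/46= 9.72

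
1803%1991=1803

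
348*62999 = 21923652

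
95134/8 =11891 + 3/4 =11891.75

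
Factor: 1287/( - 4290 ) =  - 3/10= - 2^(  -  1)*3^1*  5^ ( - 1 ) 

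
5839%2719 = 401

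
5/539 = 5/539 = 0.01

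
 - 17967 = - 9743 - 8224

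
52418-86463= -34045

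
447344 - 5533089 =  - 5085745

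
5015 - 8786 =-3771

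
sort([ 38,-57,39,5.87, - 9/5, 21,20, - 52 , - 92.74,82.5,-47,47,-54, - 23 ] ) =[  -  92.74, - 57,- 54, - 52, - 47, - 23, -9/5 , 5.87, 20,21,38,39, 47, 82.5 ]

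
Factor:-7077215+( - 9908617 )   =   - 16985832 = - 2^3*3^1  *173^1*4091^1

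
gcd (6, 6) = 6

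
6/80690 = 3/40345 = 0.00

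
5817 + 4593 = 10410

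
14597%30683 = 14597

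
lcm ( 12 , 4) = 12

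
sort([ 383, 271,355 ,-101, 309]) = [ - 101,  271, 309, 355, 383 ]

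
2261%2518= 2261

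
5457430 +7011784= 12469214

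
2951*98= 289198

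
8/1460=2/365 =0.01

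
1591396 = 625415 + 965981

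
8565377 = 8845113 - 279736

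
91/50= 1 + 41/50 = 1.82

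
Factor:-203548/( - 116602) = 302/173 = 2^1*151^1*173^(-1)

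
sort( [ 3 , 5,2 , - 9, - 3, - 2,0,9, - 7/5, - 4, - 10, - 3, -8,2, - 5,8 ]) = [ -10, - 9,  -  8, - 5  , - 4, - 3, - 3,-2, - 7/5,  0 , 2,2,3, 5 , 8 , 9 ]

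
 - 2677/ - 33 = 2677/33 = 81.12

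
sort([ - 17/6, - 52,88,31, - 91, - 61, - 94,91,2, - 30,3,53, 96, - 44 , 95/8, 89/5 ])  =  [ - 94,-91, - 61, - 52,- 44, - 30,  -  17/6, 2,3, 95/8,  89/5,  31,53, 88,91, 96 ]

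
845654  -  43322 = 802332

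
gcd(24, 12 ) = 12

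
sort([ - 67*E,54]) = [ - 67*E , 54] 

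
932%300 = 32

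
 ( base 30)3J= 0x6d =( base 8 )155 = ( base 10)109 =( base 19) 5e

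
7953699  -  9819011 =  - 1865312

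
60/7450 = 6/745 = 0.01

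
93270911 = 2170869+91100042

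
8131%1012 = 35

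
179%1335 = 179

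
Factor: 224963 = 23^1 * 9781^1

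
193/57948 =193/57948= 0.00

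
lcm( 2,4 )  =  4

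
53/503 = 53/503 = 0.11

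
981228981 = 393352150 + 587876831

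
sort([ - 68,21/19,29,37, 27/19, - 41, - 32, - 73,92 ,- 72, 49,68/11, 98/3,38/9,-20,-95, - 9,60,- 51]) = [ - 95, - 73, - 72, - 68, - 51, - 41, - 32, - 20,-9,21/19,27/19, 38/9,68/11,  29,  98/3, 37, 49,60, 92]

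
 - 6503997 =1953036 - 8457033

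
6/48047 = 6/48047 = 0.00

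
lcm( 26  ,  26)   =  26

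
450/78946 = 225/39473 = 0.01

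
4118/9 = 4118/9= 457.56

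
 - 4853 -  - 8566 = 3713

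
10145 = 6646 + 3499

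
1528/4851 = 1528/4851 =0.31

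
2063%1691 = 372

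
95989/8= 95989/8=11998.62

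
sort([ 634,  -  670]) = [ - 670,634]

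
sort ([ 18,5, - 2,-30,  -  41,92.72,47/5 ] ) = [-41 , - 30, - 2, 5, 47/5 , 18,92.72 ] 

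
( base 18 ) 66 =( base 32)3i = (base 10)114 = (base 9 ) 136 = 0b1110010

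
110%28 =26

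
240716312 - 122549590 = 118166722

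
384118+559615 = 943733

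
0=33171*0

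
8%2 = 0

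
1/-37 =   -  1/37 = -0.03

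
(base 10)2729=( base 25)494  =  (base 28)3DD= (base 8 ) 5251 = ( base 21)63K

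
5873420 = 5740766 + 132654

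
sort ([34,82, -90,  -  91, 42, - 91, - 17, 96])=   [-91 , - 91, - 90, - 17,34,42,82, 96 ] 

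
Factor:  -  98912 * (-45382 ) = 4488824384 =2^6*11^1*281^1*22691^1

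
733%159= 97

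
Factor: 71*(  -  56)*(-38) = 2^4*7^1*19^1*71^1 = 151088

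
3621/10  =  3621/10 = 362.10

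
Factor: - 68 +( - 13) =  - 3^4 = - 81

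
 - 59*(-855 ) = 50445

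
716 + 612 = 1328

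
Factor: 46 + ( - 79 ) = - 3^1*11^1  =  -33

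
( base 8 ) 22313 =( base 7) 36314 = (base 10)9419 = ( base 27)CON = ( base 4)2103023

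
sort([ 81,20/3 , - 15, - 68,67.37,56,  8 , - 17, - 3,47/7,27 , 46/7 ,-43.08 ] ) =[ - 68, - 43.08, - 17, - 15,-3, 46/7,20/3, 47/7, 8, 27,56, 67.37,81]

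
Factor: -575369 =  - 575369^1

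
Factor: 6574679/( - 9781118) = -2^( - 1 )*23^( - 1 )*83^1*113^1*701^1*212633^(-1)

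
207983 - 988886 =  - 780903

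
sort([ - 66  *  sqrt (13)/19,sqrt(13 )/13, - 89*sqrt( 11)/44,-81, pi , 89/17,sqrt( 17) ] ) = [ - 81, - 66*sqrt( 13)/19,  -  89*sqrt ( 11)/44, sqrt( 13)/13, pi, sqrt(17), 89/17 ] 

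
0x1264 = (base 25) 7D8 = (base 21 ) AE4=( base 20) BF8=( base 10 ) 4708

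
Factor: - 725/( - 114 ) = 2^(-1 )*3^( - 1 )*5^2*19^( - 1)*29^1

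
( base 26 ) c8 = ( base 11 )271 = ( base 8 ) 500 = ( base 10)320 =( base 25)CK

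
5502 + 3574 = 9076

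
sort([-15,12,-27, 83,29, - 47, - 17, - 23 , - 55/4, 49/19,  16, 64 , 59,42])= [ - 47, - 27, - 23, - 17,-15, - 55/4, 49/19 , 12,16, 29, 42,59,64 , 83] 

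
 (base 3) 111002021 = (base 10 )9538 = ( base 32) 9a2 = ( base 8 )22502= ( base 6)112054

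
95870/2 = 47935 = 47935.00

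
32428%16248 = 16180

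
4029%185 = 144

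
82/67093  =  82/67093 = 0.00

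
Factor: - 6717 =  - 3^1 * 2239^1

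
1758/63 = 586/21 = 27.90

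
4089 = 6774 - 2685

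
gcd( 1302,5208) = 1302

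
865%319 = 227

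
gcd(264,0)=264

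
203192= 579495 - 376303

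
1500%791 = 709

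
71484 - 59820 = 11664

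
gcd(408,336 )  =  24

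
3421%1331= 759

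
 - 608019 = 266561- 874580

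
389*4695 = 1826355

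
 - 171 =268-439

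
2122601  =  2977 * 713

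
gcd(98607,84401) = 1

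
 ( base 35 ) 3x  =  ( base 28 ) 4Q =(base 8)212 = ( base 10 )138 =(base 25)5D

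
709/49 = 14  +  23/49 = 14.47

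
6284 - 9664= - 3380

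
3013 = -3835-  -  6848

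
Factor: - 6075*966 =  - 2^1*3^6*5^2* 7^1*23^1 = - 5868450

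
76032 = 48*1584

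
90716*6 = 544296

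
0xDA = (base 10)218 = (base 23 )9b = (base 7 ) 431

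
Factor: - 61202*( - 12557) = 2^1*29^1*71^1* 431^1*433^1 = 768513514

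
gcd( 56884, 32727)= 1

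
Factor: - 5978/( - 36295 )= 14/85 = 2^1*5^( - 1 )* 7^1*17^( - 1 ) 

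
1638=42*39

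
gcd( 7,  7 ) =7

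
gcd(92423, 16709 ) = 1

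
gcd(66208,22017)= 1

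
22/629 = 22/629 = 0.03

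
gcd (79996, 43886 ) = 2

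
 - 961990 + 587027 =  - 374963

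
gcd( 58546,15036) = 2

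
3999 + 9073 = 13072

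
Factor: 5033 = 7^1*719^1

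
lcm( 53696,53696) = 53696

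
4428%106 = 82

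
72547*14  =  1015658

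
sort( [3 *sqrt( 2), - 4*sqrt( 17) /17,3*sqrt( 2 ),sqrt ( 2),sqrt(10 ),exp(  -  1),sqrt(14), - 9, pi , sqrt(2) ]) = [ - 9, - 4 * sqrt( 17)/17 , exp(  -  1),sqrt(2) , sqrt (2 ), pi,sqrt(10), sqrt(14 ),3 * sqrt( 2 ), 3*sqrt( 2)] 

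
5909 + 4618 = 10527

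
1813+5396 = 7209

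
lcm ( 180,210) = 1260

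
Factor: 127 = 127^1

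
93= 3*31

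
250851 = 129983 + 120868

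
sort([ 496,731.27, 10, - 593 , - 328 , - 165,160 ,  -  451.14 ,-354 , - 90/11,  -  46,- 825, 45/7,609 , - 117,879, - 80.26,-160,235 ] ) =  [-825, - 593, - 451.14, - 354, - 328 , - 165, - 160 , - 117, - 80.26,- 46, - 90/11 , 45/7, 10 , 160 , 235,  496 , 609, 731.27,879 ]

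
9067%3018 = 13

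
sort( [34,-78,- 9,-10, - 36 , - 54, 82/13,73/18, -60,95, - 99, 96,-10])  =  [ - 99,  -  78, - 60, - 54,-36,-10, - 10 , - 9,73/18, 82/13 , 34, 95, 96]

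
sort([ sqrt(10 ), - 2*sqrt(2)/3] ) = [ - 2*sqrt( 2 )/3, sqrt ( 10) ] 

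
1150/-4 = - 575/2  =  - 287.50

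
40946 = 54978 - 14032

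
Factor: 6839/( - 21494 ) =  - 2^( - 1) * 7^1*11^( - 1) = - 7/22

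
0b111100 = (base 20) 30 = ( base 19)33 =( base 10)60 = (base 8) 74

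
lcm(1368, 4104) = 4104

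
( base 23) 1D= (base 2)100100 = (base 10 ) 36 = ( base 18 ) 20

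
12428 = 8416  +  4012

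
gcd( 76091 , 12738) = 1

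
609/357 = 29/17 = 1.71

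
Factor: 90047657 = 7^1*17^1*756703^1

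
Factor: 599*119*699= 3^1*7^1*17^1*233^1*599^1 = 49825419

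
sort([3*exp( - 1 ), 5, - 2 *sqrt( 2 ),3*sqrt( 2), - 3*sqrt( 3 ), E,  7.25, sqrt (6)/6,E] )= [ -3 * sqrt(3 ), - 2*sqrt(  2 ),  sqrt( 6) /6,3*exp(-1 ),E,  E,3*sqrt( 2), 5 , 7.25 ] 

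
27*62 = 1674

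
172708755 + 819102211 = 991810966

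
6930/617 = 11 + 143/617 = 11.23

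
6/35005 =6/35005 = 0.00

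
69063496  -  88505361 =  - 19441865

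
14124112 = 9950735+4173377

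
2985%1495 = 1490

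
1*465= 465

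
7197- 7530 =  - 333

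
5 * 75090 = 375450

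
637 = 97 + 540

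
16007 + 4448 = 20455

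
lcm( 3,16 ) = 48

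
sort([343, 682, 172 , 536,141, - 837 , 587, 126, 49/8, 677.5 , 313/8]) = [ - 837,49/8,313/8, 126,141, 172, 343,536,587 , 677.5,682 ] 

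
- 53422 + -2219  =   - 55641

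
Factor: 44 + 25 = 3^1*23^1  =  69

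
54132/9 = 18044/3 = 6014.67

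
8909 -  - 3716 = 12625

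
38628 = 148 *261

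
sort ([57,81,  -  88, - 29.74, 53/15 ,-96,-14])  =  [ - 96,- 88,  -  29.74, - 14,53/15,57, 81 ]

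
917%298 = 23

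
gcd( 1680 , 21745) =5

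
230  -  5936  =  -5706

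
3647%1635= 377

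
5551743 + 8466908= 14018651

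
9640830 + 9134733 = 18775563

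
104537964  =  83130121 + 21407843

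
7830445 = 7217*1085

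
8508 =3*2836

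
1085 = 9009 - 7924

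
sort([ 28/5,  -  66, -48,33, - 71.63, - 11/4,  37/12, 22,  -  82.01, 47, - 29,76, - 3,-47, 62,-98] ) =[-98,- 82.01, -71.63, - 66, - 48 ,  -  47 ,-29, - 3 , - 11/4, 37/12, 28/5, 22,33,  47, 62,76]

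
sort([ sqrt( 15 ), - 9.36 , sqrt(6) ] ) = [ - 9.36, sqrt( 6 ), sqrt( 15)] 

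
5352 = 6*892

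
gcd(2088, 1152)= 72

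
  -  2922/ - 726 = 4  +  3/121 = 4.02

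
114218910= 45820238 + 68398672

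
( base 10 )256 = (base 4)10000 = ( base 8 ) 400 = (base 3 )100111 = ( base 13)169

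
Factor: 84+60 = 2^4*3^2  =  144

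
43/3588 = 43/3588 = 0.01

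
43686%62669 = 43686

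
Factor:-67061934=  - 2^1*3^2*3725663^1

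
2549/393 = 2549/393 = 6.49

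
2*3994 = 7988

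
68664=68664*1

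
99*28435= 2815065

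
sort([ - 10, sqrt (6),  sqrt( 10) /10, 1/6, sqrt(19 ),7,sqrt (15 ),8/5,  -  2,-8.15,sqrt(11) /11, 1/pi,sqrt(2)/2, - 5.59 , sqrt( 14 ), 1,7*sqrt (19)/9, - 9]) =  [ - 10, - 9, - 8.15, - 5.59,-2,1/6,  sqrt(11) /11,sqrt( 10)/10,1/pi, sqrt(2 )/2,1, 8/5, sqrt( 6 ), 7*sqrt (19)/9,sqrt(14 ),sqrt( 15 ), sqrt( 19),  7] 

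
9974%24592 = 9974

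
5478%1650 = 528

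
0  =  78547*0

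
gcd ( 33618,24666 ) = 6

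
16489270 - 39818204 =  - 23328934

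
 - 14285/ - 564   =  14285/564=25.33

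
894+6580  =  7474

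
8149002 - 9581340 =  - 1432338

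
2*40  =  80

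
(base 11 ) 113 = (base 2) 10000111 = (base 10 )135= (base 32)47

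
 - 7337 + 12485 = 5148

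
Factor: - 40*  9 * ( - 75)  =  27000  =  2^3*3^3 * 5^3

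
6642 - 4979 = 1663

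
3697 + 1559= 5256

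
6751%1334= 81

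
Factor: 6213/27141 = 19^1 *83^(-1)=19/83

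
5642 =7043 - 1401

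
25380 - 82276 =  - 56896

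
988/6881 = 988/6881  =  0.14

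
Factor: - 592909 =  - 17^1 * 34877^1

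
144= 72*2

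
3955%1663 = 629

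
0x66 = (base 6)250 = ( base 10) 102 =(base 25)42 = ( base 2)1100110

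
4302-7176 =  - 2874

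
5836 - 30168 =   -  24332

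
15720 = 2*7860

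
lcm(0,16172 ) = 0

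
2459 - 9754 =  - 7295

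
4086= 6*681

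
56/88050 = 28/44025 = 0.00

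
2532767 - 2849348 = -316581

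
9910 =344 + 9566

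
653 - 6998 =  - 6345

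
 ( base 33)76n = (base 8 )17244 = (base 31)851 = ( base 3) 101202112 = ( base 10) 7844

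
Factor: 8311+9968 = 18279 = 3^3 * 677^1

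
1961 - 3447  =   - 1486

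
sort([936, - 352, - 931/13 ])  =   [ - 352,  -  931/13,936 ]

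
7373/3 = 2457 + 2/3= 2457.67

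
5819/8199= 5819/8199 =0.71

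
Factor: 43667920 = 2^4*5^1*67^1*8147^1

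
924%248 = 180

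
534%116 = 70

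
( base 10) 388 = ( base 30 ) CS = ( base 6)1444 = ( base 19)118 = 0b110000100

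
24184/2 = 12092 = 12092.00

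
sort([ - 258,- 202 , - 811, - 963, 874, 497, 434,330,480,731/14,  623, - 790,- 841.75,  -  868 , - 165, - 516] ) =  [ -963, - 868, - 841.75,-811 , - 790, -516,-258, - 202, - 165,731/14, 330, 434 , 480,497,623,874 ] 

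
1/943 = 1/943 =0.00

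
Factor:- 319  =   - 11^1*29^1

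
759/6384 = 253/2128  =  0.12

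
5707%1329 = 391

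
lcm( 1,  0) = 0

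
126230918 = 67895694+58335224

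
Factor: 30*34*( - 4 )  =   -4080 = - 2^4*3^1*5^1*17^1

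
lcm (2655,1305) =76995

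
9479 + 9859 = 19338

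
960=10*96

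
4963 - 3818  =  1145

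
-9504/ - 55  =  864/5 = 172.80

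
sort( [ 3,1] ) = [ 1,3 ] 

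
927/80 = 927/80= 11.59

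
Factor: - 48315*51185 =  - 2473003275 =- 3^1*5^2*29^1*353^1*3221^1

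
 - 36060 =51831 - 87891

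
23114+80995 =104109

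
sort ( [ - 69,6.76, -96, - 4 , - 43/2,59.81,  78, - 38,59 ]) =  [ - 96, - 69, - 38, - 43/2, -4, 6.76,59, 59.81, 78 ]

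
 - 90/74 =-45/37  =  - 1.22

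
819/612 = 91/68=1.34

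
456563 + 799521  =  1256084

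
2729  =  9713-6984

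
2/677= 2/677 = 0.00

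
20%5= 0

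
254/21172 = 127/10586=0.01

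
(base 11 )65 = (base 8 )107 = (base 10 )71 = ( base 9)78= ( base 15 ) 4b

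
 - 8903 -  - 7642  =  -1261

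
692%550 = 142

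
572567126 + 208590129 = 781157255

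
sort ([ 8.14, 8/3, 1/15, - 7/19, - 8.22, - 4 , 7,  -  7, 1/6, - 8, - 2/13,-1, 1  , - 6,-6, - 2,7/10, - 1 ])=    [  -  8.22 ,-8, - 7,-6,-6,- 4, - 2 ,  -  1, - 1, - 7/19,-2/13, 1/15,  1/6,  7/10,  1,8/3, 7,8.14 ] 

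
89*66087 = 5881743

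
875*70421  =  61618375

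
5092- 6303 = -1211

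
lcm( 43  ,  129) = 129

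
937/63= 14+55/63 = 14.87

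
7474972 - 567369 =6907603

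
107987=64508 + 43479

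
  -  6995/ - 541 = 6995/541 =12.93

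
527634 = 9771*54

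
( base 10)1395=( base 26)21h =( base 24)2A3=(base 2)10101110011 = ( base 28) 1LN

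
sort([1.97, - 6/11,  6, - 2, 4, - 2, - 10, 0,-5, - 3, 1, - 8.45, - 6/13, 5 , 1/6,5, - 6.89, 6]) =[ - 10, - 8.45, - 6.89, - 5, - 3, - 2,-2, - 6/11 ,-6/13,0,1/6,1,1.97,4,5,5,6,6]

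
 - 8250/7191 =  - 2 + 2044/2397 = -  1.15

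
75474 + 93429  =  168903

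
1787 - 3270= - 1483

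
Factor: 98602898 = 2^1*47^1*227^1 * 4621^1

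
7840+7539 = 15379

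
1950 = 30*65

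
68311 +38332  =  106643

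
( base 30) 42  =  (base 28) 4a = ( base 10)122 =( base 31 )3t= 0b1111010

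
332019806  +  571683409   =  903703215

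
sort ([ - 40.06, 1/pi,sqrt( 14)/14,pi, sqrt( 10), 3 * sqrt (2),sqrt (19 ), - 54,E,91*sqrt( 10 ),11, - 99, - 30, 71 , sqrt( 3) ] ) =[ - 99 ,-54, - 40.06, - 30, sqrt(14 ) /14,1/pi,sqrt(3 ),  E, pi, sqrt( 10 ), 3 * sqrt( 2), sqrt( 19), 11, 71,91*sqrt(10 ) ] 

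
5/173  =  5/173 = 0.03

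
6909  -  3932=2977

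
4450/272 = 16+49/136 = 16.36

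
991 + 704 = 1695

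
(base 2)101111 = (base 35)1C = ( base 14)35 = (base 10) 47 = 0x2f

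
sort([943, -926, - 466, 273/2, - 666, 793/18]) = [ - 926, - 666, - 466 , 793/18, 273/2, 943]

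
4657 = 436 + 4221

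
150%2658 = 150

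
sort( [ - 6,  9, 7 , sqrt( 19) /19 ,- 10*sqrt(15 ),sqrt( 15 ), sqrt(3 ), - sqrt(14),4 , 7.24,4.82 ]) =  [ - 10*sqrt( 15) , - 6, -sqrt( 14 ), sqrt(19) /19,sqrt( 3 ),sqrt( 15) , 4, 4.82,  7,7.24, 9]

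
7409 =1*7409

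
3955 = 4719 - 764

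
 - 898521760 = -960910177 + 62388417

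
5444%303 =293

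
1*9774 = 9774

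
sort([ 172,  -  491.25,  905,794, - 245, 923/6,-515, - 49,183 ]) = [ - 515, - 491.25, - 245, - 49, 923/6, 172,183, 794,905 ]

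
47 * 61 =2867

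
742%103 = 21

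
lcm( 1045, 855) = 9405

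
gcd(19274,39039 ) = 1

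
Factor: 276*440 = 121440 = 2^5*3^1*5^1*11^1*23^1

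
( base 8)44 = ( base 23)1D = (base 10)36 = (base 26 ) 1A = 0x24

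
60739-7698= 53041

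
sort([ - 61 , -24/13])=[ - 61, - 24/13 ]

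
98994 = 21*4714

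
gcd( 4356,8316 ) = 396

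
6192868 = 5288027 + 904841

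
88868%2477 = 2173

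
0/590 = 0 = 0.00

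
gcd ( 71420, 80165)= 5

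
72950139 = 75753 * 963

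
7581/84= 90 +1/4 = 90.25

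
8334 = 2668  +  5666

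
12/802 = 6/401=0.01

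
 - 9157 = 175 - 9332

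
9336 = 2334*4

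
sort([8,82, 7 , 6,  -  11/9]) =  [ - 11/9,6, 7,  8, 82] 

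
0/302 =0 = 0.00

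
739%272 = 195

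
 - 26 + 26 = 0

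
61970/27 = 2295+5/27 = 2295.19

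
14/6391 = 2/913 = 0.00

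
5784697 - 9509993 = - 3725296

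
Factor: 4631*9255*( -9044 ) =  - 2^2*3^1*5^1*7^1*11^1*17^1 * 19^1 * 421^1*617^1 = -  387624980820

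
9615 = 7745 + 1870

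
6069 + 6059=12128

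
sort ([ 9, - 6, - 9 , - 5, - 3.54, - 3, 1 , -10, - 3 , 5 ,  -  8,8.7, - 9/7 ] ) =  [ - 10,- 9 , - 8 ,-6, - 5,-3.54, - 3 ,-3, - 9/7, 1,5, 8.7, 9 ] 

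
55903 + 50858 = 106761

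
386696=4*96674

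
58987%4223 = 4088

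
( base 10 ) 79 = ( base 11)72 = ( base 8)117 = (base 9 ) 87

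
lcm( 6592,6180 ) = 98880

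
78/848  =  39/424 = 0.09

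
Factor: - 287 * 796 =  - 2^2 * 7^1*41^1*199^1=- 228452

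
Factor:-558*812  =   - 2^3 * 3^2*7^1*29^1*31^1 =- 453096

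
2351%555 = 131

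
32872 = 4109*8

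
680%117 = 95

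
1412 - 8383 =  - 6971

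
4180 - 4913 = -733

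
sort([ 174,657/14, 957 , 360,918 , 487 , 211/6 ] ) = [211/6, 657/14, 174, 360, 487, 918,957]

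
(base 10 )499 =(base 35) E9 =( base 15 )234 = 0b111110011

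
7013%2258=239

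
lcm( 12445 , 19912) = 99560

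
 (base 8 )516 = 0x14E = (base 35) 9j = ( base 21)FJ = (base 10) 334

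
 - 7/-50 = 7/50 = 0.14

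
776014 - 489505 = 286509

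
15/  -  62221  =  - 1 + 62206/62221 = - 0.00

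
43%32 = 11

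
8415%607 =524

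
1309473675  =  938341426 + 371132249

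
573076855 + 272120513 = 845197368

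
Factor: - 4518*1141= - 2^1*3^2 * 7^1*163^1*251^1 = - 5155038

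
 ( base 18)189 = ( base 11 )3a4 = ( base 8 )735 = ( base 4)13131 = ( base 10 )477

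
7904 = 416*19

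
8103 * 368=2981904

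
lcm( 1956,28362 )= 56724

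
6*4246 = 25476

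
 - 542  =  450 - 992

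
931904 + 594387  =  1526291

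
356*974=346744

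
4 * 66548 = 266192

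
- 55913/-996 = 55913/996 = 56.14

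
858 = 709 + 149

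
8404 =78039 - 69635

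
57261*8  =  458088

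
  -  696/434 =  - 2 + 86/217  =  - 1.60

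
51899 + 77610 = 129509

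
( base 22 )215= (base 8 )1743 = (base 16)3E3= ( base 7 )2621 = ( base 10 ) 995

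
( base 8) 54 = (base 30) 1e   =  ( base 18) 28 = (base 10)44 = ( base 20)24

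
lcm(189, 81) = 567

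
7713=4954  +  2759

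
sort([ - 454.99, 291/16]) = [ - 454.99,291/16 ] 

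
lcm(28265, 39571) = 197855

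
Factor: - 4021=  - 4021^1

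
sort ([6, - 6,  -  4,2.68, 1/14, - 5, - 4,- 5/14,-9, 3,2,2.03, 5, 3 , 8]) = [ - 9, -6, - 5, - 4,  -  4, - 5/14, 1/14, 2, 2.03, 2.68 , 3,3, 5, 6, 8 ]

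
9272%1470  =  452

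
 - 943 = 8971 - 9914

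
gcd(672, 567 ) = 21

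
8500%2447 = 1159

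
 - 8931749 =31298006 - 40229755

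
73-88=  - 15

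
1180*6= 7080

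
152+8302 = 8454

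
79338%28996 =21346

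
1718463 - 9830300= - 8111837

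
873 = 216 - -657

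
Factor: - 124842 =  - 2^1*3^1*20807^1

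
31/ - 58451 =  - 31/58451 =-0.00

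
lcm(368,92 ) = 368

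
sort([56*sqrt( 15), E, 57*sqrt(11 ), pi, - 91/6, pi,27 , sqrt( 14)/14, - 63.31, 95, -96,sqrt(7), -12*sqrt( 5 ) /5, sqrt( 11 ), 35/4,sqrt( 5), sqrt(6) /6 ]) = [ - 96, - 63.31, - 91/6, - 12*sqrt(5 )/5,sqrt(14 )/14, sqrt ( 6)/6, sqrt( 5),sqrt( 7),E, pi,  pi, sqrt( 11), 35/4 , 27,  95, 57*sqrt( 11), 56 * sqrt( 15 ) ]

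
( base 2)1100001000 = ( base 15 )36b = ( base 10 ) 776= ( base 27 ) 11k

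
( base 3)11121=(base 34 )3m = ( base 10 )124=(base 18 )6G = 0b1111100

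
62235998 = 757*82214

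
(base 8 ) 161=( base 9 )135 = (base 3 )11012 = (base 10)113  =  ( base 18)65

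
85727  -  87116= - 1389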